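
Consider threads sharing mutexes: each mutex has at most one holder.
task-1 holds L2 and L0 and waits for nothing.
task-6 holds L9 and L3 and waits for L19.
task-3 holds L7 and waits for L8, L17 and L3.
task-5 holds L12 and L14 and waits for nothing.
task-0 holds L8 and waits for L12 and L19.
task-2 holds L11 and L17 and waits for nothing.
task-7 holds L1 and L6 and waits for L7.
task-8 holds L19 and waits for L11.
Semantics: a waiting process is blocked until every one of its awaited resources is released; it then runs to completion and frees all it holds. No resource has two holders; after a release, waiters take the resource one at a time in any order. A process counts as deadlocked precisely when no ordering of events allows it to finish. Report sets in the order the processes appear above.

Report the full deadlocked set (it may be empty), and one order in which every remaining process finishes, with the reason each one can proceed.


No process is deadlocked.
Key observation: every chain of waits terminates; starting from the processes that wait on nothing, all the rest unlock in turn.
One completion order for the rest: task-5, task-2, task-8, task-1, task-0, task-6, task-3, task-7.
Check, step by step:
  task-5: no waits; runs immediately, freeing L12 and L14
  task-2: no waits; runs immediately, freeing L11 and L17
  task-8: everything it awaited (L11) is free; runs, freeing L19
  task-1: no waits; runs immediately, freeing L2 and L0
  task-0: everything it awaited (L12 and L19) is free; runs, freeing L8
  task-6: everything it awaited (L19) is free; runs, freeing L9 and L3
  task-3: everything it awaited (L8, L17 and L3) is free; runs, freeing L7
  task-7: everything it awaited (L7) is free; runs, freeing L1 and L6


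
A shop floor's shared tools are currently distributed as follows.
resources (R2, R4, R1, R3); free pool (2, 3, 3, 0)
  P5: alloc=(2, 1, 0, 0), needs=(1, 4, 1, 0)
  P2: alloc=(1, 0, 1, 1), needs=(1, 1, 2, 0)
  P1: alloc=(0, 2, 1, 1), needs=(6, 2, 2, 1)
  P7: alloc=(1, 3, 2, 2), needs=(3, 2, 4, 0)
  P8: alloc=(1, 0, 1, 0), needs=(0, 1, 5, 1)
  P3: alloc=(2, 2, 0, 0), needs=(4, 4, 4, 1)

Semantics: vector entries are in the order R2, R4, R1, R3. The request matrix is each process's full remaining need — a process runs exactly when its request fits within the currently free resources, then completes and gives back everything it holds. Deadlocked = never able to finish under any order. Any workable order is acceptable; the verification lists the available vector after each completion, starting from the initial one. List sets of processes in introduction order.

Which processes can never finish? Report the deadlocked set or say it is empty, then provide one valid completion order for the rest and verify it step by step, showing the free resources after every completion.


The deadlocked set is empty.
Key observation: P2 leads a chain of completions in which each release enables another process.
One completion order for the rest: P2, P7, P3, P8, P5, P1. Walking it through:
  pool = (2, 3, 3, 0)
  run P2 (needs (1, 1, 2, 0), free (2, 3, 3, 0)); after release of (1, 0, 1, 1) the pool is (3, 3, 4, 1)
  run P7 (needs (3, 2, 4, 0), free (3, 3, 4, 1)); after release of (1, 3, 2, 2) the pool is (4, 6, 6, 3)
  run P3 (needs (4, 4, 4, 1), free (4, 6, 6, 3)); after release of (2, 2, 0, 0) the pool is (6, 8, 6, 3)
  run P8 (needs (0, 1, 5, 1), free (6, 8, 6, 3)); after release of (1, 0, 1, 0) the pool is (7, 8, 7, 3)
  run P5 (needs (1, 4, 1, 0), free (7, 8, 7, 3)); after release of (2, 1, 0, 0) the pool is (9, 9, 7, 3)
  run P1 (needs (6, 2, 2, 1), free (9, 9, 7, 3)); after release of (0, 2, 1, 1) the pool is (9, 11, 8, 4)


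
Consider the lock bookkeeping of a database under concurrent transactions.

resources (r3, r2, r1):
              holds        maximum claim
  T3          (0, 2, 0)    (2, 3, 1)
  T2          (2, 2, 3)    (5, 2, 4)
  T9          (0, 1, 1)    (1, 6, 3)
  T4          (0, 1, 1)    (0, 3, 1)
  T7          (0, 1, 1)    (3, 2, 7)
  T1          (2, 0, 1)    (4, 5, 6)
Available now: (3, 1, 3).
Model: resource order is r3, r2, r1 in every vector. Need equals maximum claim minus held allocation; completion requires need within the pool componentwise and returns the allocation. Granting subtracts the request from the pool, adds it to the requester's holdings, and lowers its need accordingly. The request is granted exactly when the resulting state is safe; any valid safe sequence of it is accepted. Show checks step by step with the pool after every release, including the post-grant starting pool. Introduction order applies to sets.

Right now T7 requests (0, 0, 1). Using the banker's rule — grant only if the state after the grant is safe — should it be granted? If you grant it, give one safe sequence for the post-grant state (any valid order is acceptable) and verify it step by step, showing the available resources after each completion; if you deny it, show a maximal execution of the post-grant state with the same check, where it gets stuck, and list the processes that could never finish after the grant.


GRANT: granting preserves safety; a valid post-grant sequence is T3, T2, T1, T9, T4, T7.
Key observation: with (3, 1, 2) left after the transfer, T3 can run at once — the state stays safe.
Step-by-step check of the post-grant state:
  pool = (3, 1, 2)
  T3: need (2, 1, 1) fits (3, 1, 2); releases (0, 2, 0), pool now (3, 3, 2)
  T2: need (3, 0, 1) fits (3, 3, 2); releases (2, 2, 3), pool now (5, 5, 5)
  T1: need (2, 5, 5) fits (5, 5, 5); releases (2, 0, 1), pool now (7, 5, 6)
  T9: need (1, 5, 2) fits (7, 5, 6); releases (0, 1, 1), pool now (7, 6, 7)
  T4: need (0, 2, 0) fits (7, 6, 7); releases (0, 1, 1), pool now (7, 7, 8)
  T7: need (3, 1, 5) fits (7, 7, 8); releases (0, 1, 2), pool now (7, 8, 10)


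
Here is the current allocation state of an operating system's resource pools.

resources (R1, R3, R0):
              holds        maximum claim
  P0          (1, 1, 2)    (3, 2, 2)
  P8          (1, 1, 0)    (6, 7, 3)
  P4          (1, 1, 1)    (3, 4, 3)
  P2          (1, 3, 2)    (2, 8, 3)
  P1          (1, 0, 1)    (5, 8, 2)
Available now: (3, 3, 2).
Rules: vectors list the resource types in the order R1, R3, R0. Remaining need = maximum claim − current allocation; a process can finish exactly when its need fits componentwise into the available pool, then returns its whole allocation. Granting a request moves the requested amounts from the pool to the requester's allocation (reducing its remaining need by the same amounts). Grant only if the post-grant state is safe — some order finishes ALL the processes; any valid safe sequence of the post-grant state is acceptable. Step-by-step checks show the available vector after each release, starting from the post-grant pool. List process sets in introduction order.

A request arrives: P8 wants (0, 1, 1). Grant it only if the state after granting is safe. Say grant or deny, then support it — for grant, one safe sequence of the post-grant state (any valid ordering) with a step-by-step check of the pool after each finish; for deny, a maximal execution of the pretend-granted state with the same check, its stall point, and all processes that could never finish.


DENY: after the grant no complete ordering would exist.
Key observation: no order helps: past P0, P4, the free pool tops out at (5, 4, 4), below what each blocked process needs in R3.
On the post-grant state, P0, P4 is a maximal run — nothing extends it. Check, step by step:
  pool = (3, 2, 1)
  run P0 (needs (2, 1, 0), free (3, 2, 1)); after release of (1, 1, 2) the pool is (4, 3, 3)
  run P4 (needs (2, 3, 2), free (4, 3, 3)); after release of (1, 1, 1) the pool is (5, 4, 4)
  P8 cannot run: need (5, 5, 2) vs free (5, 4, 4) (insufficient R3)
  P2 cannot run: need (1, 5, 1) vs free (5, 4, 4) (insufficient R3)
  P1 cannot run: need (4, 8, 1) vs free (5, 4, 4) (insufficient R3)
Had the request been granted, P8, P2 and P1 could never finish.


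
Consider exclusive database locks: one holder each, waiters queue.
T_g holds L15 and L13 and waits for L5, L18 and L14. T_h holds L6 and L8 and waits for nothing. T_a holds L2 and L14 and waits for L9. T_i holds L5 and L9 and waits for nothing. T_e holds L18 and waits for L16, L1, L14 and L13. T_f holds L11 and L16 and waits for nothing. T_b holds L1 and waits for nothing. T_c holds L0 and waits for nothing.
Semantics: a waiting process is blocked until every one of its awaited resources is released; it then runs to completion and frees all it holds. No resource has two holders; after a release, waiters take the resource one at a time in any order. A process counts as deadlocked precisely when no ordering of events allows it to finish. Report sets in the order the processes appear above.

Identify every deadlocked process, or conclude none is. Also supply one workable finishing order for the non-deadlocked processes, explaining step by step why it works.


Deadlocked: T_g and T_e.
Key observation: along T_g -> T_e -> T_g, each member waits on what the next one holds — a deadlock; no other process is dragged down with it.
A valid finishing order for the others: T_c, T_f, T_i, T_h, T_a, T_b.
Step-by-step check:
  run T_c (it waits on nothing); releases L0
  run T_f (it waits on nothing); releases L11 and L16
  run T_i (it waits on nothing); releases L5 and L9
  run T_h (it waits on nothing); releases L6 and L8
  run T_a (all its waits — L9 — are resolved); releases L2 and L14
  run T_b (it waits on nothing); releases L1


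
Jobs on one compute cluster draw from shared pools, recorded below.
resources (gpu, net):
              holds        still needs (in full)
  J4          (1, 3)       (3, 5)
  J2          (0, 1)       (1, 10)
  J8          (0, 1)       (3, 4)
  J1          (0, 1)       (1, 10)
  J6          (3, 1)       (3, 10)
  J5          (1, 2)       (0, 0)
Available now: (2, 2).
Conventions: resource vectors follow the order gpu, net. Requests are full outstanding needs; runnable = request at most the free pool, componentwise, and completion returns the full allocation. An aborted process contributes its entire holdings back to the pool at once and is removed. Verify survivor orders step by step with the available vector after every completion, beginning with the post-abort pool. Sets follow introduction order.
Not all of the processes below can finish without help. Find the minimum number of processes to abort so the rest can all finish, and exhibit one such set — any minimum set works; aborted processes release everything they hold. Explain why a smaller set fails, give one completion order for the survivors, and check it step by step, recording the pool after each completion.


The answer: abort J1 and J6.
Key observation: the deadlocked J2 becomes finishable only because J1 and J6 released (3, 2); it completes at step 4 below.
Minimality, checking each single-abort alternative: J4 alone leaves J2 blocked (short on net); J2 alone leaves J1 blocked (short on net); J8 alone leaves J2 blocked (short on net); J1 alone leaves J2 blocked (short on net); J6 alone leaves J2 blocked (short on net); J5 alone leaves J2 blocked (short on net).
The survivors complete as J5, J8, J4, J2. Verifying each step (starting from the post-abort pool):
  pool = (5, 4)
  J5 needs (0, 0) <= (5, 4) -> finishes; pool += (1, 2) = (6, 6)
  J8 needs (3, 4) <= (6, 6) -> finishes; pool += (0, 1) = (6, 7)
  J4 needs (3, 5) <= (6, 7) -> finishes; pool += (1, 3) = (7, 10)
  J2 needs (1, 10) <= (7, 10) -> finishes; pool += (0, 1) = (7, 11)


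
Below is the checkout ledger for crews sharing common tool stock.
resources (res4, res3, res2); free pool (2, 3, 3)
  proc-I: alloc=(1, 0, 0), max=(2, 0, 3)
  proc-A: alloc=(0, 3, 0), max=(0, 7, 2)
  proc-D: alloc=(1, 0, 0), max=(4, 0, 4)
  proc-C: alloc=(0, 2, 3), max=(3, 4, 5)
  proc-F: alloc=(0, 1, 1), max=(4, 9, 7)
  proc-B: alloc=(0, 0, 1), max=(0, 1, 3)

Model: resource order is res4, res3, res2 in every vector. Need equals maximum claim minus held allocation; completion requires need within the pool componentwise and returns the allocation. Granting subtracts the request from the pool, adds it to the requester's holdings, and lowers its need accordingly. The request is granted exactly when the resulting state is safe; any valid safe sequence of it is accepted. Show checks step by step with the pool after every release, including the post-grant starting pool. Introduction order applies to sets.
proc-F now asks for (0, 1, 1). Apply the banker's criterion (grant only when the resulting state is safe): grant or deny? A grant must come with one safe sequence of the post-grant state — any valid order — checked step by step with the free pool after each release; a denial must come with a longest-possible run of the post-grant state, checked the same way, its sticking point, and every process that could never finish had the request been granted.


GRANT — the state after the grant stays safe, e.g. via proc-B, proc-I, proc-C, proc-A, proc-D, proc-F.
Key observation: (2, 2, 2) free after granting still covers proc-B first, and each release covers the next.
Verifying the post-grant state step by step:
  pool = (2, 2, 2)
  proc-B: need (0, 1, 2) fits (2, 2, 2); releases (0, 0, 1), pool now (2, 2, 3)
  proc-I: need (1, 0, 3) fits (2, 2, 3); releases (1, 0, 0), pool now (3, 2, 3)
  proc-C: need (3, 2, 2) fits (3, 2, 3); releases (0, 2, 3), pool now (3, 4, 6)
  proc-A: need (0, 4, 2) fits (3, 4, 6); releases (0, 3, 0), pool now (3, 7, 6)
  proc-D: need (3, 0, 4) fits (3, 7, 6); releases (1, 0, 0), pool now (4, 7, 6)
  proc-F: need (4, 7, 5) fits (4, 7, 6); releases (0, 2, 2), pool now (4, 9, 8)


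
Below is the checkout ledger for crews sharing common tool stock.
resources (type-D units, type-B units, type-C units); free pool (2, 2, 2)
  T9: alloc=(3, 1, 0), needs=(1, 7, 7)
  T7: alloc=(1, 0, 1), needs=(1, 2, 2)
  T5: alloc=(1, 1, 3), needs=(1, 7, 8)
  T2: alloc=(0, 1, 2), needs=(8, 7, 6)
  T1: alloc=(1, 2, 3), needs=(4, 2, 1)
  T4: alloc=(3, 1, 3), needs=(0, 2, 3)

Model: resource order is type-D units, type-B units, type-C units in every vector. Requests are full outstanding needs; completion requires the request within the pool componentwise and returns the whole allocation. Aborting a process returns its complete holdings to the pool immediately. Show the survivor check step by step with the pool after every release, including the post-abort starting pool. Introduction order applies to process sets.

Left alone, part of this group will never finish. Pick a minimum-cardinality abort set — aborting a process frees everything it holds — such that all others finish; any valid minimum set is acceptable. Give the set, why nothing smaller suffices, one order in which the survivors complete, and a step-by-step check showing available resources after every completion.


Minimum abort set: T9 and T5.
Key observation: the returned (4, 2, 3) from T9 and T5 is what brings T2 — unrunnable before, under any order — into play at step 3.
No one abort is enough; case by case: T9 alone leaves T5 blocked (short on type-B units); T7 alone leaves T9 blocked (short on type-B units); T5 alone leaves T9 blocked (short on type-B units); T2 alone leaves T9 blocked (short on type-B units); T1 alone leaves T9 blocked (short on type-B units); T4 alone leaves T9 blocked (short on type-B units).
One survivor order: T4, T1, T2, T7. Step-by-step check (post-abort pool first):
  pool = (6, 4, 5)
  T4 needs (0, 2, 3) <= (6, 4, 5) -> finishes; pool += (3, 1, 3) = (9, 5, 8)
  T1 needs (4, 2, 1) <= (9, 5, 8) -> finishes; pool += (1, 2, 3) = (10, 7, 11)
  T2 needs (8, 7, 6) <= (10, 7, 11) -> finishes; pool += (0, 1, 2) = (10, 8, 13)
  T7 needs (1, 2, 2) <= (10, 8, 13) -> finishes; pool += (1, 0, 1) = (11, 8, 14)


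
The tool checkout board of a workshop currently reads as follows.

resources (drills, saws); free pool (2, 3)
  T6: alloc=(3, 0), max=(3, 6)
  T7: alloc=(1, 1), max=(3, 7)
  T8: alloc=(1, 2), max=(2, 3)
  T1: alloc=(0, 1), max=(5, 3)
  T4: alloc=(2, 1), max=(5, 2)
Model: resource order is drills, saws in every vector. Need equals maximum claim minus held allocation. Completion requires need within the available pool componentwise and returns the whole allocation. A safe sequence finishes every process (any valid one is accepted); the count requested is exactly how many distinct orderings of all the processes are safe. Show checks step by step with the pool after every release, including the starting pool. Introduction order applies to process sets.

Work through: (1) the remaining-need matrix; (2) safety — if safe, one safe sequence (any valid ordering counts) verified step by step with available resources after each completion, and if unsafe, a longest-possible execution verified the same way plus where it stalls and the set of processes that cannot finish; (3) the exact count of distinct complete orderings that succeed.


(1) Outstanding need per process (order drills, saws):
  T6: (0, 6)
  T7: (2, 6)
  T8: (1, 1)
  T1: (5, 2)
  T4: (3, 1)
(2) The state is SAFE; one workable sequence: T8, T4, T6, T7, T1.
Key observation: at T4 the run first touches a limit — (3, 1) against (3, 5), exact on a resource it actually requests.
Verifying each step:
  pool = (2, 3)
  T8: need (1, 1) fits (2, 3); releases (1, 2), pool now (3, 5)
  T4: need (3, 1) fits (3, 5); releases (2, 1), pool now (5, 6)
  T6: need (0, 6) fits (5, 6); releases (3, 0), pool now (8, 6)
  T7: need (2, 6) fits (8, 6); releases (1, 1), pool now (9, 7)
  T1: need (5, 2) fits (9, 7); releases (0, 1), pool now (9, 8)
(3) The exact count: 6 of the possible complete orderings are safe sequences.


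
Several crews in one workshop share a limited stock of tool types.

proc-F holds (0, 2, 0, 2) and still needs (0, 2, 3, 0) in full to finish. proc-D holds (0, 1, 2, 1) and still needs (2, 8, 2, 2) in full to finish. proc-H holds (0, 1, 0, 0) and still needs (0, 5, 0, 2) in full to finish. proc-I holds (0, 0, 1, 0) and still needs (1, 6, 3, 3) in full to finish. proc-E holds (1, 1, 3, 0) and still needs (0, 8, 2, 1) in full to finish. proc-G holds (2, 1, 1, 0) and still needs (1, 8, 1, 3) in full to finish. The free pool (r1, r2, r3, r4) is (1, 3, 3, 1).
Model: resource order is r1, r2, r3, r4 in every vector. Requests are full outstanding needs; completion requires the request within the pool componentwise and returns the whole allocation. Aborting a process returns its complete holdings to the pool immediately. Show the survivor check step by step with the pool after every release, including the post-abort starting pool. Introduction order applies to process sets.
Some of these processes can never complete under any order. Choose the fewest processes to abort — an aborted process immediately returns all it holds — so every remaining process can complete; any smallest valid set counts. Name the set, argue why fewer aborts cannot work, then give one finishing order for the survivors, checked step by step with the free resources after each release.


Abort proc-E and proc-G.
Key observation: the returned (3, 2, 4, 0) from proc-E and proc-G is what brings proc-D — unrunnable before, under any order — into play at step 4.
No one abort is enough; case by case: proc-F alone leaves proc-D blocked (short on r1 and r2); proc-D alone leaves proc-E blocked (short on r2); proc-H alone leaves proc-D blocked (short on r1 and r2); proc-I alone leaves proc-D blocked (short on r1 and r2); proc-E alone leaves proc-D blocked (short on r2); proc-G alone leaves proc-D blocked (short on r2).
Survivors finish in the order: proc-F, proc-I, proc-H, proc-D. Step-by-step check (pool after the aborts first):
  pool = (4, 5, 7, 1)
  proc-F needs (0, 2, 3, 0) <= (4, 5, 7, 1) -> finishes; pool += (0, 2, 0, 2) = (4, 7, 7, 3)
  proc-I needs (1, 6, 3, 3) <= (4, 7, 7, 3) -> finishes; pool += (0, 0, 1, 0) = (4, 7, 8, 3)
  proc-H needs (0, 5, 0, 2) <= (4, 7, 8, 3) -> finishes; pool += (0, 1, 0, 0) = (4, 8, 8, 3)
  proc-D needs (2, 8, 2, 2) <= (4, 8, 8, 3) -> finishes; pool += (0, 1, 2, 1) = (4, 9, 10, 4)


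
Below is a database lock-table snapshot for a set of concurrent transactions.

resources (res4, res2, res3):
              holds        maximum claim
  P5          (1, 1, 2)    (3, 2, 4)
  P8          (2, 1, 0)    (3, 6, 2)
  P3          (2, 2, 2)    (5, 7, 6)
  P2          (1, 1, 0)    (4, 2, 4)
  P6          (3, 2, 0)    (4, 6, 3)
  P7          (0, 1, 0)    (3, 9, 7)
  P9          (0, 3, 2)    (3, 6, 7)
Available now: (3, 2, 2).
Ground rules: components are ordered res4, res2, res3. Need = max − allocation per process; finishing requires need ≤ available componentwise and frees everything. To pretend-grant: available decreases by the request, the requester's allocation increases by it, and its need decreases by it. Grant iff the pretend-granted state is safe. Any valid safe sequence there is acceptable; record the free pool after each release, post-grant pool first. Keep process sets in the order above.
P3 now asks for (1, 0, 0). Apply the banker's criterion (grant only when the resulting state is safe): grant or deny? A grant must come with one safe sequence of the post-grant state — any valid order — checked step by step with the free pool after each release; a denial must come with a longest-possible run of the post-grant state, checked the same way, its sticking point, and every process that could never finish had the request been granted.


GRANT. The post-grant state is safe; one safe sequence: P5, P2, P6, P8, P3, P9, P7.
Key observation: post-grant, (2, 2, 2) remains, and an order beginning with P5 completes everyone.
Step-by-step check of the post-grant state:
  pool = (2, 2, 2)
  P5: need (2, 1, 2) fits (2, 2, 2); releases (1, 1, 2), pool now (3, 3, 4)
  P2: need (3, 1, 4) fits (3, 3, 4); releases (1, 1, 0), pool now (4, 4, 4)
  P6: need (1, 4, 3) fits (4, 4, 4); releases (3, 2, 0), pool now (7, 6, 4)
  P8: need (1, 5, 2) fits (7, 6, 4); releases (2, 1, 0), pool now (9, 7, 4)
  P3: need (2, 5, 4) fits (9, 7, 4); releases (3, 2, 2), pool now (12, 9, 6)
  P9: need (3, 3, 5) fits (12, 9, 6); releases (0, 3, 2), pool now (12, 12, 8)
  P7: need (3, 8, 7) fits (12, 12, 8); releases (0, 1, 0), pool now (12, 13, 8)


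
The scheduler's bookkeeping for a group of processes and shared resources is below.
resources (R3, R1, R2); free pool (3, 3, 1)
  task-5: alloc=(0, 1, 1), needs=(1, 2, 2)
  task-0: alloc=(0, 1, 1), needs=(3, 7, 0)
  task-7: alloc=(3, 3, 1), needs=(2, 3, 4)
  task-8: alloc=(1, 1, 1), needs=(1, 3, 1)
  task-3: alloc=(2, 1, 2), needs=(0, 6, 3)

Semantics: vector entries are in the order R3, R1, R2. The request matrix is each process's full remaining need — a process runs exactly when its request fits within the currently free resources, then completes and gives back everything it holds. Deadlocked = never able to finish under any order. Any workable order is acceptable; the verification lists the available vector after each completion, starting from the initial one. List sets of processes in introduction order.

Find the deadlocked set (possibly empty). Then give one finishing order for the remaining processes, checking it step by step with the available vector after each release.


The deadlocked set is task-0, task-7 and task-3.
Key observation: after task-8, task-5 the pool peaks at (4, 5, 3), and each blocked process is short somewhere: task-0 on R1; task-7 on R2; task-3 on R1.
One completion order for the rest: task-8, task-5. Step-by-step check:
  pool = (3, 3, 1)
  task-8: need (1, 3, 1) fits (3, 3, 1); releases (1, 1, 1), pool now (4, 4, 2)
  task-5: need (1, 2, 2) fits (4, 4, 2); releases (0, 1, 1), pool now (4, 5, 3)
The blocked processes can never fit:
  task-0 still needs (3, 7, 0) but only (4, 5, 3) is free — short on R1
  task-7 still needs (2, 3, 4) but only (4, 5, 3) is free — short on R2
  task-3 still needs (0, 6, 3) but only (4, 5, 3) is free — short on R1


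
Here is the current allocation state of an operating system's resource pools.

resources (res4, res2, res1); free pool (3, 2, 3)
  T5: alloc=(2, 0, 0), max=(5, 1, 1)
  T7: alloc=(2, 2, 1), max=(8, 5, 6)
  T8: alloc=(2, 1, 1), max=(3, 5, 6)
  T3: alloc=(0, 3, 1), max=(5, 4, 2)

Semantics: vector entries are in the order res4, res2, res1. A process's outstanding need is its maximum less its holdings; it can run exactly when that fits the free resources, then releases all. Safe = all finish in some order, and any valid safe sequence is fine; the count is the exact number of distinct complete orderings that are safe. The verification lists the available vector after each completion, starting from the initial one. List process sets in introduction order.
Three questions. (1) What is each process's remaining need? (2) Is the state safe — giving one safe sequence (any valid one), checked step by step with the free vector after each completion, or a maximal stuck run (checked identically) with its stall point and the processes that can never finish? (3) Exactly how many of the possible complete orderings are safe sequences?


(1) Outstanding need per process (order res4, res2, res1):
  T5: (3, 1, 1)
  T7: (6, 3, 5)
  T8: (1, 4, 5)
  T3: (5, 1, 1)
(2) UNSAFE — no complete ordering exists.
Key observation: even finishing T5, T3 leaves just (5, 5, 4) free — too little res1 for any of the remaining processes.
The run T5, T3 cannot be extended any further. Step-by-step check:
  pool = (3, 2, 3)
  run T5 (needs (3, 1, 1), free (3, 2, 3)); after release of (2, 0, 0) the pool is (5, 2, 3)
  run T3 (needs (5, 1, 1), free (5, 2, 3)); after release of (0, 3, 1) the pool is (5, 5, 4)
  blocked: T7 wants (6, 3, 5), pool (5, 5, 4) — not enough res4 and res1
  blocked: T8 wants (1, 4, 5), pool (5, 5, 4) — not enough res1
Never able to finish: T7 and T8.
(3) Precisely 0 of the possible complete orderings are safe sequences.


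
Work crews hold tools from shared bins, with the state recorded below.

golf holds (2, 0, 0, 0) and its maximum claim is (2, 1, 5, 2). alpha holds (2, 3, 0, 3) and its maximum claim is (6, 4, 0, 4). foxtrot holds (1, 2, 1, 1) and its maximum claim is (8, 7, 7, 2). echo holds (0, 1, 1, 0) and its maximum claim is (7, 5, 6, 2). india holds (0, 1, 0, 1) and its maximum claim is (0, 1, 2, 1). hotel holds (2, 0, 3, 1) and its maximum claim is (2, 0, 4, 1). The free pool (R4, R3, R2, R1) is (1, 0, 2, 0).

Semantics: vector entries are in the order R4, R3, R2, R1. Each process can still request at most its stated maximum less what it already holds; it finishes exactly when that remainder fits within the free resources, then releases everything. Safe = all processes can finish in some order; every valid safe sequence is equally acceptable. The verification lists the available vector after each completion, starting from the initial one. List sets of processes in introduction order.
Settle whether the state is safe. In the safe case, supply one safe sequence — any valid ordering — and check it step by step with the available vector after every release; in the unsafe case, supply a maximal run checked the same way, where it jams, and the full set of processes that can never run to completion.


SAFE. One safe sequence: hotel, india, golf, alpha, echo, foxtrot.
Key observation: golf marks the first exact bind of the order: its need (0, 1, 5, 2) fits the free (3, 1, 5, 2) with zero slack on a requested resource.
Verifying each step:
  pool = (1, 0, 2, 0)
  hotel: need (0, 0, 1, 0) fits (1, 0, 2, 0); releases (2, 0, 3, 1), pool now (3, 0, 5, 1)
  india: need (0, 0, 2, 0) fits (3, 0, 5, 1); releases (0, 1, 0, 1), pool now (3, 1, 5, 2)
  golf: need (0, 1, 5, 2) fits (3, 1, 5, 2); releases (2, 0, 0, 0), pool now (5, 1, 5, 2)
  alpha: need (4, 1, 0, 1) fits (5, 1, 5, 2); releases (2, 3, 0, 3), pool now (7, 4, 5, 5)
  echo: need (7, 4, 5, 2) fits (7, 4, 5, 5); releases (0, 1, 1, 0), pool now (7, 5, 6, 5)
  foxtrot: need (7, 5, 6, 1) fits (7, 5, 6, 5); releases (1, 2, 1, 1), pool now (8, 7, 7, 6)


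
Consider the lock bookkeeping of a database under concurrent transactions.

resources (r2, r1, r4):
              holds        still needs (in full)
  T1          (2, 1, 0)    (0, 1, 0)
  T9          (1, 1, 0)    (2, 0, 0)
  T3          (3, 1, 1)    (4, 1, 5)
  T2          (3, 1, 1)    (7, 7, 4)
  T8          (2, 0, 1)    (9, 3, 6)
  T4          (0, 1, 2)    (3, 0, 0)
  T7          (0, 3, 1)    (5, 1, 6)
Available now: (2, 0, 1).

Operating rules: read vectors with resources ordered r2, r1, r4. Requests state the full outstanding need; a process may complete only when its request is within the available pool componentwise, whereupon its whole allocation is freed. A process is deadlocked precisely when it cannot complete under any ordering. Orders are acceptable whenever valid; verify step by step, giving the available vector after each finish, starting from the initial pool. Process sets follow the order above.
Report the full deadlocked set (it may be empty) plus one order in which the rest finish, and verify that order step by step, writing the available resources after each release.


The deadlocked set is T3, T2, T8 and T7.
Key observation: T9, T4, T1 can finish, but then (5, 3, 3) is all there is, and the blocked group's r4 demands exceed it.
The rest can finish in the order T9, T4, T1. Check, step by step:
  pool = (2, 0, 1)
  T9 needs (2, 0, 0) <= (2, 0, 1) -> finishes; pool += (1, 1, 0) = (3, 1, 1)
  T4 needs (3, 0, 0) <= (3, 1, 1) -> finishes; pool += (0, 1, 2) = (3, 2, 3)
  T1 needs (0, 1, 0) <= (3, 2, 3) -> finishes; pool += (2, 1, 0) = (5, 3, 3)
The stuck group stays short no matter what:
  blocked: T3 wants (4, 1, 5), pool (5, 3, 3) — not enough r4
  blocked: T2 wants (7, 7, 4), pool (5, 3, 3) — not enough r2, r1 and r4
  blocked: T8 wants (9, 3, 6), pool (5, 3, 3) — not enough r2 and r4
  blocked: T7 wants (5, 1, 6), pool (5, 3, 3) — not enough r4


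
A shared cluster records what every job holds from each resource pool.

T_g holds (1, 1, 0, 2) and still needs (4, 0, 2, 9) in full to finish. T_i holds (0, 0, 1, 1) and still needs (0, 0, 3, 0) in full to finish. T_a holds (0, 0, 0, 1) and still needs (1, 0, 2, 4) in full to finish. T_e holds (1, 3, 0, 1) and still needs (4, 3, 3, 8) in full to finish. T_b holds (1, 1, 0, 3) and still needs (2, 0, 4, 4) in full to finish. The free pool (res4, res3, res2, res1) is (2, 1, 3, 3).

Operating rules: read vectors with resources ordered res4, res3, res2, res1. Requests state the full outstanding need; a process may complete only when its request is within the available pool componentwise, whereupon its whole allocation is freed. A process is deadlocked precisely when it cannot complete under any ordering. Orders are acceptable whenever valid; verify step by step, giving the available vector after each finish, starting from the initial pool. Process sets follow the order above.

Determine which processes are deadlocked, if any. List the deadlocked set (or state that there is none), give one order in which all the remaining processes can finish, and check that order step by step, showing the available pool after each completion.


The deadlocked set is T_g and T_e.
Key observation: after T_i, T_a, T_b complete, (3, 2, 4, 8) is the best the pool ever gets, yet each leftover process wants more res4.
The rest can finish in the order T_i, T_a, T_b. Verifying each step:
  pool = (2, 1, 3, 3)
  T_i: need (0, 0, 3, 0) fits (2, 1, 3, 3); releases (0, 0, 1, 1), pool now (2, 1, 4, 4)
  T_a: need (1, 0, 2, 4) fits (2, 1, 4, 4); releases (0, 0, 0, 1), pool now (2, 1, 4, 5)
  T_b: need (2, 0, 4, 4) fits (2, 1, 4, 5); releases (1, 1, 0, 3), pool now (3, 2, 4, 8)
The blocked processes can never fit:
  T_g cannot run: need (4, 0, 2, 9) vs free (3, 2, 4, 8) (insufficient res4 and res1)
  T_e cannot run: need (4, 3, 3, 8) vs free (3, 2, 4, 8) (insufficient res4 and res3)


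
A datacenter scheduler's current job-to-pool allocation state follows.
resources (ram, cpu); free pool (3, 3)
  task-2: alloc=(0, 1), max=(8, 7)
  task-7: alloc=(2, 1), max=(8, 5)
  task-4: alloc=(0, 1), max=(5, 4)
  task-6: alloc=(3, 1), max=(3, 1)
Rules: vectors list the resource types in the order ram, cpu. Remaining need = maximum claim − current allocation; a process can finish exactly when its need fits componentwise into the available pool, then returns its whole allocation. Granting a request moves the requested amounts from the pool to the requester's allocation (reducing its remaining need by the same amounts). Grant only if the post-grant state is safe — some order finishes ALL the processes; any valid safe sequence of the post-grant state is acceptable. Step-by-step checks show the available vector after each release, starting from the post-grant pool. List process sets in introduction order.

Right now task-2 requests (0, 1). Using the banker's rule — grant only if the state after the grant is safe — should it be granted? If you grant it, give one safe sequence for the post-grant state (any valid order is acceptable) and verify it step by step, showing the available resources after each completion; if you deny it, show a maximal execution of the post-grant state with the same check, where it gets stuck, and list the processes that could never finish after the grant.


GRANT: granting preserves safety; a valid post-grant sequence is task-6, task-4, task-7, task-2.
Key observation: the transfer keeps a workable pool ((3, 2)); task-6 starts the safe sequence.
Check on the post-grant state, step by step:
  pool = (3, 2)
  task-6: need (0, 0) fits (3, 2); releases (3, 1), pool now (6, 3)
  task-4: need (5, 3) fits (6, 3); releases (0, 1), pool now (6, 4)
  task-7: need (6, 4) fits (6, 4); releases (2, 1), pool now (8, 5)
  task-2: need (8, 5) fits (8, 5); releases (0, 2), pool now (8, 7)


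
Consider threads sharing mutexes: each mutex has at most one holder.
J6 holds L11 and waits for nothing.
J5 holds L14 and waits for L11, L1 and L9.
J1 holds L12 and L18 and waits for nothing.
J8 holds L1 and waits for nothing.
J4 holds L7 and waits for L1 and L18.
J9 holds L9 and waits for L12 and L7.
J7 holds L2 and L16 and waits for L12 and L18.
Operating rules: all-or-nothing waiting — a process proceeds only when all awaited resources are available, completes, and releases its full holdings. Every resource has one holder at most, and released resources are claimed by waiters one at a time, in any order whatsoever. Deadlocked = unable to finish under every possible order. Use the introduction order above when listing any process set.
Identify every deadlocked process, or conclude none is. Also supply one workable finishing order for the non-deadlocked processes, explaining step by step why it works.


The deadlocked set is empty.
Key observation: the waits form no ring: some process can always run, and its releases unblock the others one by one.
The rest can finish in the order J1, J6, J8, J7, J4, J9, J5.
Check, step by step:
  J1 waits on nothing -> runs at once and releases L12 and L18
  J6 waits on nothing -> runs at once and releases L11
  J8 waits on nothing -> runs at once and releases L1
  run J7 (all its waits — L12 and L18 — are resolved); releases L2 and L16
  run J4 (all its waits — L1 and L18 — are resolved); releases L7
  run J9 (all its waits — L12 and L7 — are resolved); releases L9
  run J5 (all its waits — L11, L1 and L9 — are resolved); releases L14


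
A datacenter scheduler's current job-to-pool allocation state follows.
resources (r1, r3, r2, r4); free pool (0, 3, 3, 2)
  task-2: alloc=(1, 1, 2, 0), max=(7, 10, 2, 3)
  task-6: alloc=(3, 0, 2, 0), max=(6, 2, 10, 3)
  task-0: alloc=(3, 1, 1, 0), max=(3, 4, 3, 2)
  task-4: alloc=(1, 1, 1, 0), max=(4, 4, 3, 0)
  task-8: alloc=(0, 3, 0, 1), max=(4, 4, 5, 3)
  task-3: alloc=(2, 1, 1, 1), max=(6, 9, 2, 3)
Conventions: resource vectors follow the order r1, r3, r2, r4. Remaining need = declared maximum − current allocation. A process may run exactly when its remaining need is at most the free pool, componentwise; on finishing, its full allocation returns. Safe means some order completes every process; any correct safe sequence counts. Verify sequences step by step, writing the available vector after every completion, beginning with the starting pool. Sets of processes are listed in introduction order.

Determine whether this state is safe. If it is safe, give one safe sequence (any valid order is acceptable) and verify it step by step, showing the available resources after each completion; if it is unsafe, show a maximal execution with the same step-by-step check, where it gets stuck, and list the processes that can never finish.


SAFE, for example via the order task-0, task-4, task-8, task-3, task-2, task-6.
Key observation: reading the order forward, task-0 is the first process whose need (0, 3, 2, 2) meets the free pool (0, 3, 3, 2) exactly on a resource it requests.
Step-by-step check:
  pool = (0, 3, 3, 2)
  run task-0 (needs (0, 3, 2, 2), free (0, 3, 3, 2)); after release of (3, 1, 1, 0) the pool is (3, 4, 4, 2)
  run task-4 (needs (3, 3, 2, 0), free (3, 4, 4, 2)); after release of (1, 1, 1, 0) the pool is (4, 5, 5, 2)
  run task-8 (needs (4, 1, 5, 2), free (4, 5, 5, 2)); after release of (0, 3, 0, 1) the pool is (4, 8, 5, 3)
  run task-3 (needs (4, 8, 1, 2), free (4, 8, 5, 3)); after release of (2, 1, 1, 1) the pool is (6, 9, 6, 4)
  run task-2 (needs (6, 9, 0, 3), free (6, 9, 6, 4)); after release of (1, 1, 2, 0) the pool is (7, 10, 8, 4)
  run task-6 (needs (3, 2, 8, 3), free (7, 10, 8, 4)); after release of (3, 0, 2, 0) the pool is (10, 10, 10, 4)


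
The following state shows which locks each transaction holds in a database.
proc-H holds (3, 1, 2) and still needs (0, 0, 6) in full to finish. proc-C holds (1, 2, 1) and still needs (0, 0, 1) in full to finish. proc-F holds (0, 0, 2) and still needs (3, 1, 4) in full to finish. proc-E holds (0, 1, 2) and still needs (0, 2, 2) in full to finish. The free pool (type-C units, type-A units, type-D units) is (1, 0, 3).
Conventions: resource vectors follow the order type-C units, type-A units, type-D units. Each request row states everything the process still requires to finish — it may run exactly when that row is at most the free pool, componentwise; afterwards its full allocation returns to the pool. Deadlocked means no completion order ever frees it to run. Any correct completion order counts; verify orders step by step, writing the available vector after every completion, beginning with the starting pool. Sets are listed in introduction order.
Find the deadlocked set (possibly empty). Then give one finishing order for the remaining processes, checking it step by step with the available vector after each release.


The deadlocked set is empty.
Key observation: there is always a runnable process — proc-C first — so the state unwinds completely.
A valid finishing order for the others: proc-C, proc-E, proc-H, proc-F. Step-by-step check:
  pool = (1, 0, 3)
  proc-C: need (0, 0, 1) fits (1, 0, 3); releases (1, 2, 1), pool now (2, 2, 4)
  proc-E: need (0, 2, 2) fits (2, 2, 4); releases (0, 1, 2), pool now (2, 3, 6)
  proc-H: need (0, 0, 6) fits (2, 3, 6); releases (3, 1, 2), pool now (5, 4, 8)
  proc-F: need (3, 1, 4) fits (5, 4, 8); releases (0, 0, 2), pool now (5, 4, 10)


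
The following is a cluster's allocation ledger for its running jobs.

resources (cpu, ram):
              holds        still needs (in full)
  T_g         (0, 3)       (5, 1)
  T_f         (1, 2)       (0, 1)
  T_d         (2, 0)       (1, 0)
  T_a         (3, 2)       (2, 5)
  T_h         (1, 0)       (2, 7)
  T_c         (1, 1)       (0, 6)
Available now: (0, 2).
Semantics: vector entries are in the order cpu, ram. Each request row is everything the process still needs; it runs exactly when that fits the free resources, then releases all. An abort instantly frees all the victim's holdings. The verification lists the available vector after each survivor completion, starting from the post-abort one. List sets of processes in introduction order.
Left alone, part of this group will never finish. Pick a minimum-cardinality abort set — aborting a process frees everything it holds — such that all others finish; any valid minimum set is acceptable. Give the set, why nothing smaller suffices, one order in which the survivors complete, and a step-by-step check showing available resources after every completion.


Minimum abort set: T_c.
Key observation: before aborting T_c, T_a was permanently blocked — no order could ever run it; afterwards it completes at step 2.
Why nothing smaller works: aborting no one leaves the state deadlocked as given.
One survivor order: T_f, T_a, T_g, T_h, T_d. Verifying each step (post-abort pool first):
  pool = (1, 3)
  T_f: need (0, 1) fits (1, 3); releases (1, 2), pool now (2, 5)
  T_a: need (2, 5) fits (2, 5); releases (3, 2), pool now (5, 7)
  T_g: need (5, 1) fits (5, 7); releases (0, 3), pool now (5, 10)
  T_h: need (2, 7) fits (5, 10); releases (1, 0), pool now (6, 10)
  T_d: need (1, 0) fits (6, 10); releases (2, 0), pool now (8, 10)
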